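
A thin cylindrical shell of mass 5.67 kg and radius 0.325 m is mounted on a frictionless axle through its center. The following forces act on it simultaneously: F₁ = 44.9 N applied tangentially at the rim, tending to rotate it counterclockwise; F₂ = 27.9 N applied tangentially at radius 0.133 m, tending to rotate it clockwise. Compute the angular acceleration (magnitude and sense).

α ≈ 18.2 rad/s², counterclockwise

I = MR² = (5.67)(0.325)² = 0.5989 kg·m².
Taking counterclockwise as positive: τ₁ = +(44.9)(0.325) = +14.59 N·m; τ₂ = −(27.9)(0.133) = −3.711 N·m.
Net torque τ = 10.88 N·m.
α = τ/I = 10.88/0.5989 = 18.17 rad/s².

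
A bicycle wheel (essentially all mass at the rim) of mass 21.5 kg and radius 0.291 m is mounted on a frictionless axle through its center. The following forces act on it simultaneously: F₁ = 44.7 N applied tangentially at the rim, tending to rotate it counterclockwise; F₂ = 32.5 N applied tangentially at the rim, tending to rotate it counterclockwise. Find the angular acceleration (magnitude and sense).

α ≈ 12.3 rad/s², counterclockwise

I = MR² = (21.5)(0.291)² = 1.821 kg·m².
Taking counterclockwise as positive: τ₁ = +(44.7)(0.291) = +13.01 N·m; τ₂ = +(32.5)(0.291) = +9.457 N·m.
Net torque τ = 22.47 N·m.
α = τ/I = 22.47/1.821 = 12.34 rad/s².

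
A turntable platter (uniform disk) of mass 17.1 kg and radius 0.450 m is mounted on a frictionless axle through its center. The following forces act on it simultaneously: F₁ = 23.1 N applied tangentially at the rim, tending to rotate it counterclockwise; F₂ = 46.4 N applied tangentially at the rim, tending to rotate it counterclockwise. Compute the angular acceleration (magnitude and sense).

α ≈ 18.1 rad/s², counterclockwise

I = ½MR² = (1/2)(17.1)(0.450)² = 1.731 kg·m².
Taking counterclockwise as positive: τ₁ = +(23.1)(0.450) = +10.40 N·m; τ₂ = +(46.4)(0.450) = +20.88 N·m.
Net torque τ = 31.27 N·m.
α = τ/I = 31.27/1.731 = 18.06 rad/s².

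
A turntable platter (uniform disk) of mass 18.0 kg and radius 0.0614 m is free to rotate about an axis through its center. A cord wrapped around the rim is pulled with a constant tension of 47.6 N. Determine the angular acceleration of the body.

α ≈ 86.1 rad/s²

I = ½MR² = (1/2)(18.0)(0.0614)² = 0.03393 kg·m².
τ = F R = (47.6)(0.0614) = 2.923 N·m.
From τ = Iα: α = 2.923/0.03393 = 86.14 rad/s².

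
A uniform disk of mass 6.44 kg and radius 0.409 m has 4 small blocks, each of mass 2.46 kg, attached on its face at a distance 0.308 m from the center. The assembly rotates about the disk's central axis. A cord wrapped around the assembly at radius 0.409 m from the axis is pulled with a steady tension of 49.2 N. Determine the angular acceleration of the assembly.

I_disk = ½MR² = ½(6.44)(0.409)² = 0.5386 kg·m².
I_blocks = 4·m·r² = 4(2.46)(0.308)² = 0.9335 kg·m².
Total I = 1.472 kg·m².
τ = F r = (49.2)(0.409) = 20.12 N·m.
α = τ/I = 20.12/1.472 = 13.67 rad/s².

α ≈ 13.7 rad/s²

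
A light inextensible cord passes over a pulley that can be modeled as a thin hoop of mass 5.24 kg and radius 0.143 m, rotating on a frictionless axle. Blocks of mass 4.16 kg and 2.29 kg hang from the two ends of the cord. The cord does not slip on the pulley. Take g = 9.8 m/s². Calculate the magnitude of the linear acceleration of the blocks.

I = MR² = (5.24)(0.143)² = 0.1072 kg·m².
Heavier block: m₁g − T₁ = m₁a. Lighter block: T₂ − m₂g = m₂a.
Pulley: (T₁ − T₂)R = Iα = I(a/R), so T₁ − T₂ = (I/R²)a = 1·M_p a = 5.240·a.
Adding the three: (m₁ − m₂)g = (m₁ + m₂ + 5.240)a, so a = (4.16 − 2.29)(9.8)/(4.16 + 2.29 + 5.240) = 1.568 m/s².

a ≈ 1.57 m/s²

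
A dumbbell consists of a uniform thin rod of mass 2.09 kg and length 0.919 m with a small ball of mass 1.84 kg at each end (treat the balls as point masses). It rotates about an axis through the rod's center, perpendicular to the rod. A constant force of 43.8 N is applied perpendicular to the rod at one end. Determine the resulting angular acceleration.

I_rod = (1/12)ML² = (1/12)(2.09)(0.919)² = 0.1471 kg·m².
I_balls = 2·m·(L/2)² = 2(1.84)(0.4595)² = 0.7770 kg·m².
Total I = 0.9241 kg·m².
τ = F·(L/2) = (43.8)(0.460) = 20.13 N·m.
α = τ/I = 20.13/0.9241 = 21.78 rad/s².

α ≈ 21.8 rad/s²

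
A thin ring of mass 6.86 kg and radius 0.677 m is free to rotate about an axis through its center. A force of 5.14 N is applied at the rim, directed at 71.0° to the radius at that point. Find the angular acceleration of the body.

I = MR² = (6.86)(0.677)² = 3.144 kg·m².
Only the tangential component produces torque: τ = F R sinθ = (5.14)(0.677) sin 71.0° = 3.290 N·m.
Newton's second law for rotation, τ = Iα, gives α = τ/I = 3.290/3.144 = 1.046 rad/s².

α ≈ 1.05 rad/s²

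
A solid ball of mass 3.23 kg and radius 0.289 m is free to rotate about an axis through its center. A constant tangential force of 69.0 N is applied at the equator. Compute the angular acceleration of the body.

I = (2/5)MR² = (2/5)(3.23)(0.289)² = 0.1079 kg·m².
τ = F R = (69.0)(0.289) = 19.94 N·m.
From τ = Iα: α = 19.94/0.1079 = 184.8 rad/s².

α ≈ 185 rad/s²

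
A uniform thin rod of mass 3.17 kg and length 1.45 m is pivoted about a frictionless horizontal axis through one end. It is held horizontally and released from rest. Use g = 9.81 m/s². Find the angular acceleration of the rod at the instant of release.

About the pivot, I = (1/3)ML² = (1/3)(3.17)(1.45)² = 2.222 kg·m².
The weight acts at the center, a distance L/2 = 0.7250 m from the pivot; τ = Mg(L/2) = 22.55 N·m.
α = τ/I = 22.55/2.222 = 10.15 rad/s².

α ≈ 10.1 rad/s²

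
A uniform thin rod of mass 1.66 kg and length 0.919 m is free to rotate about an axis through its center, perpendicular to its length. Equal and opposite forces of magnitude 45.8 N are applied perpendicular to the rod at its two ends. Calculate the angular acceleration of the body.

I = (1/12)ML² = (1/12)(1.66)(0.919)² = 0.1168 kg·m².
The couple gives τ = F·(L/2) + F·(L/2) = F L = (45.8)(0.919) = 42.09 N·m.
From τ = Iα: α = 42.09/0.1168 = 360.3 rad/s².

α ≈ 360 rad/s²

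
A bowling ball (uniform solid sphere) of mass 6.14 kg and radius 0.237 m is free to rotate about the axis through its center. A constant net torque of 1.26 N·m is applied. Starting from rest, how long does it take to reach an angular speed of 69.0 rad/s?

t ≈ 7.55 s

I = (2/5)MR² = (2/5)(6.14)(0.237)² = 0.1380 kg·m².
α = τ/I = 1.26/0.1380 = 9.134 rad/s².
ω = αt ⇒ t = ω/α = 69.0/9.134 = 7.554 s.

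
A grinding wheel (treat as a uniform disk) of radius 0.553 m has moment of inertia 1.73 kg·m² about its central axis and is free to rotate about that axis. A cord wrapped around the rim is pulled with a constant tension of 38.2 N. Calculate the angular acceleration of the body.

τ = F R = (38.2)(0.553) = 21.12 N·m.
From τ = Iα: α = 21.12/1.730 = 12.21 rad/s².

α ≈ 12.2 rad/s²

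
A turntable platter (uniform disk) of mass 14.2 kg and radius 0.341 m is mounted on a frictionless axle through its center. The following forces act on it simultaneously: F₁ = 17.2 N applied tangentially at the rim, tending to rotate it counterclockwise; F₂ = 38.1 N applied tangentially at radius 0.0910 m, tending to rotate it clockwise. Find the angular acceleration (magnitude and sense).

α ≈ 2.90 rad/s², counterclockwise

I = ½MR² = (1/2)(14.2)(0.341)² = 0.8256 kg·m².
Taking counterclockwise as positive: τ₁ = +(17.2)(0.341) = +5.865 N·m; τ₂ = −(38.1)(0.0910) = −3.467 N·m.
Net torque τ = 2.398 N·m.
α = τ/I = 2.398/0.8256 = 2.905 rad/s².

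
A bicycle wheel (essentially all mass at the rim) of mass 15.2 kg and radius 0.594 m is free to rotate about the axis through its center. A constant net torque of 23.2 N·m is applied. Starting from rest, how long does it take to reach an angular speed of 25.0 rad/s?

t ≈ 5.78 s

I = MR² = (15.2)(0.594)² = 5.363 kg·m².
α = τ/I = 23.2/5.363 = 4.326 rad/s².
ω = αt ⇒ t = ω/α = 25.0/4.326 = 5.779 s.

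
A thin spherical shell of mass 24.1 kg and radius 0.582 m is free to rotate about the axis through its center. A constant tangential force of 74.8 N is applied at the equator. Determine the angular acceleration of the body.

α ≈ 8.00 rad/s²

I = (2/3)MR² = (2/3)(24.1)(0.582)² = 5.442 kg·m².
τ = F R = (74.8)(0.582) = 43.53 N·m.
Newton's second law for rotation, τ = Iα, gives α = τ/I = 43.53/5.442 = 7.999 rad/s².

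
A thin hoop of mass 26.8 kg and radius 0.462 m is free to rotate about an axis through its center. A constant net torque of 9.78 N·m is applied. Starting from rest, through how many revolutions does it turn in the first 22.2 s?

I = MR² = (26.8)(0.462)² = 5.720 kg·m².
α = τ/I = 9.78/5.720 = 1.710 rad/s².
θ = ½αt² = ½(1.710)(22.2)² = 421.3 rad.
Revolutions = θ/(2π) = 67.05.

≈ 67.1 revolutions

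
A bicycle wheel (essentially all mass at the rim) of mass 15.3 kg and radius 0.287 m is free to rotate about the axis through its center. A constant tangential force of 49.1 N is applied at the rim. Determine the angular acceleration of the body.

α ≈ 11.2 rad/s²

I = MR² = (15.3)(0.287)² = 1.260 kg·m².
τ = F R = (49.1)(0.287) = 14.09 N·m.
Newton's second law for rotation, τ = Iα, gives α = τ/I = 14.09/1.260 = 11.18 rad/s².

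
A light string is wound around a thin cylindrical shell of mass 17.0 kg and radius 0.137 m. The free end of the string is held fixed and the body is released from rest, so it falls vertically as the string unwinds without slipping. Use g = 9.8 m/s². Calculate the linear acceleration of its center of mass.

Translation: Mg − T = Ma. Rotation about the center: TR = Iα with I = MR².
With a = αR: T = (I/R²)a = M a, so Mg = (1 + 1.000)Ma.
a = g/(1 + 1.000) = 9.8/2.000 = 4.900 m/s².

a ≈ 4.90 m/s²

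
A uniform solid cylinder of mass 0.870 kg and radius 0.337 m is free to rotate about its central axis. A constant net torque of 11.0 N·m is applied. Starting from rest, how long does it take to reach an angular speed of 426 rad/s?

I = ½MR² = (1/2)(0.870)(0.337)² = 0.04940 kg·m².
α = τ/I = 11.0/0.04940 = 222.7 rad/s².
ω = αt ⇒ t = ω/α = 426/222.7 = 1.913 s.

t ≈ 1.91 s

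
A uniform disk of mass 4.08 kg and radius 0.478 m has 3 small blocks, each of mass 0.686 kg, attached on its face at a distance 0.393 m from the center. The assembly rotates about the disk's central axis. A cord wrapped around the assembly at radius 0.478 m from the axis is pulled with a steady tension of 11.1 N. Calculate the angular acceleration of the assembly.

α ≈ 6.77 rad/s²

I_disk = ½MR² = ½(4.08)(0.478)² = 0.4661 kg·m².
I_blocks = 3·m·r² = 3(0.686)(0.393)² = 0.3179 kg·m².
Total I = 0.7840 kg·m².
τ = F r = (11.1)(0.478) = 5.306 N·m.
α = τ/I = 5.306/0.7840 = 6.768 rad/s².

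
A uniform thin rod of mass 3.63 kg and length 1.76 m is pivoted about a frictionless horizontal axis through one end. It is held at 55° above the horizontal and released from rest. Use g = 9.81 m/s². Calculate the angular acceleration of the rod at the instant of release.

α ≈ 4.80 rad/s²

About the pivot, I = (1/3)ML² = (1/3)(3.63)(1.76)² = 3.748 kg·m².
The weight acts at the center, a distance L/2 = 0.8800 m from the pivot; τ = Mg(L/2) cos 55° = 17.97 N·m.
α = τ/I = 17.97/3.748 = 4.796 rad/s².
(Equivalently α = (3g/(2L)) cos 55° = 4.796 rad/s².)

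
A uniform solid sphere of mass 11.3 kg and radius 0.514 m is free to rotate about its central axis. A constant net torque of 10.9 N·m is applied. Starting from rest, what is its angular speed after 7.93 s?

I = (2/5)MR² = (2/5)(11.3)(0.514)² = 1.194 kg·m².
α = τ/I = 10.9/1.194 = 9.128 rad/s².
ω = ω₀ + αt = 0 + (9.128)(7.93) = 72.38 rad/s.

ω ≈ 72.4 rad/s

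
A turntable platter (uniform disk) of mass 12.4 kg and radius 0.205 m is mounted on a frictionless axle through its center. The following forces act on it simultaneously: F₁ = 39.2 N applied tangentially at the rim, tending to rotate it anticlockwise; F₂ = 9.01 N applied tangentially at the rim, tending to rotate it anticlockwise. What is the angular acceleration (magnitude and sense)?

α ≈ 37.9 rad/s², anticlockwise

I = ½MR² = (1/2)(12.4)(0.205)² = 0.2606 kg·m².
Taking anticlockwise as positive: τ₁ = +(39.2)(0.205) = +8.036 N·m; τ₂ = +(9.01)(0.205) = +1.847 N·m.
Net torque τ = 9.883 N·m.
α = τ/I = 9.883/0.2606 = 37.93 rad/s².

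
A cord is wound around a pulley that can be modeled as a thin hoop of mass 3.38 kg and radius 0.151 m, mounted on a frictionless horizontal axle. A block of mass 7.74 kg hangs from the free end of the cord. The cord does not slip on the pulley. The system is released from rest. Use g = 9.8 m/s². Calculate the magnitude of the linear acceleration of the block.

I = MR² = (3.38)(0.151)² = 0.07707 kg·m².
Block: mg − T = ma. Pulley: TR = Iα. No-slip: a = αR, so T = (I/R²)a = 3.380·a.
Then mg = (m + 3.380)a, so a = (7.74)(9.8)/(7.74 + 3.380) = 6.821 m/s².

a ≈ 6.82 m/s²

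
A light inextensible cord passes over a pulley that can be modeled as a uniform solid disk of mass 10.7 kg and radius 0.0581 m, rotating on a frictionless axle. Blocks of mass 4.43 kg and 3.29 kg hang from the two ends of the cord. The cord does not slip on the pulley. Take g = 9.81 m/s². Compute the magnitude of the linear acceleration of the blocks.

I = ½MR² = (1/2)(10.7)(0.0581)² = 0.01806 kg·m².
Heavier block: m₁g − T₁ = m₁a. Lighter block: T₂ − m₂g = m₂a.
Pulley: (T₁ − T₂)R = Iα = I(a/R), so T₁ − T₂ = (I/R²)a = (1/2)M_p a = 5.350·a.
Adding the three: (m₁ − m₂)g = (m₁ + m₂ + 5.350)a, so a = (4.43 − 3.29)(9.81)/(4.43 + 3.29 + 5.350) = 0.8557 m/s².

a ≈ 0.856 m/s²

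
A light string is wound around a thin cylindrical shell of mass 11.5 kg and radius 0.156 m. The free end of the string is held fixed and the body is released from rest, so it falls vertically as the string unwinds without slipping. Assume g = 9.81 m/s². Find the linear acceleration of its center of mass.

a ≈ 4.91 m/s²

Translation: Mg − T = Ma. Rotation about the center: TR = Iα with I = MR².
With a = αR: T = (I/R²)a = M a, so Mg = (1 + 1.000)Ma.
a = g/(1 + 1.000) = 9.81/2.000 = 4.905 m/s².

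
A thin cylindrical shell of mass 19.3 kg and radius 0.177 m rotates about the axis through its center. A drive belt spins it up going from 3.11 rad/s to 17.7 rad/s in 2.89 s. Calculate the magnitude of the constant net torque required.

τ ≈ 3.05 N·m

I = MR² = (19.3)(0.177)² = 0.6046 kg·m².
α = Δω/Δt = (17.7 − 3.11)/2.89 = 5.048 rad/s².
τ = Iα = (0.6046)(5.048) = 3.053 N·m.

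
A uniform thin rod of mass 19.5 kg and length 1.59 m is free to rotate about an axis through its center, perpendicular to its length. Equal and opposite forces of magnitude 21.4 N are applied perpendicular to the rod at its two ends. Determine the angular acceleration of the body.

I = (1/12)ML² = (1/12)(19.5)(1.59)² = 4.108 kg·m².
The couple gives τ = F·(L/2) + F·(L/2) = F L = (21.4)(1.59) = 34.03 N·m.
From τ = Iα: α = 34.03/4.108 = 8.283 rad/s².

α ≈ 8.28 rad/s²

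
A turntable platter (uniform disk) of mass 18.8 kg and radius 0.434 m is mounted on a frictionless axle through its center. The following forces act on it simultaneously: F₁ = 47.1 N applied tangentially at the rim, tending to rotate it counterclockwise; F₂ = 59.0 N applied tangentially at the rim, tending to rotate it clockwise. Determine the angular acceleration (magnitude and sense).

I = ½MR² = (1/2)(18.8)(0.434)² = 1.771 kg·m².
Taking counterclockwise as positive: τ₁ = +(47.1)(0.434) = +20.44 N·m; τ₂ = −(59.0)(0.434) = −25.61 N·m.
Net torque τ = -5.165 N·m.
α = τ/I = -5.165/1.771 = -2.917 rad/s².

α ≈ 2.92 rad/s², clockwise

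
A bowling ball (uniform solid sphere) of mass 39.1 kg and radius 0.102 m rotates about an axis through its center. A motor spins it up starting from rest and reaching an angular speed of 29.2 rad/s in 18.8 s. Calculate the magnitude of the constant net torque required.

I = (2/5)MR² = (2/5)(39.1)(0.102)² = 0.1627 kg·m².
α = Δω/Δt = (29.2 − 0)/18.8 = 1.553 rad/s².
τ = Iα = (0.1627)(1.553) = 0.2527 N·m.

τ ≈ 0.253 N·m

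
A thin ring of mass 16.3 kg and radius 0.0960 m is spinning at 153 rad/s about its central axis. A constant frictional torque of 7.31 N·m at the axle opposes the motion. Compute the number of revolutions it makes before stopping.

≈ 38.3 revolutions

I = MR² = (16.3)(0.0960)² = 0.1502 kg·m².
The net torque has magnitude 7.31 N·m, opposing ω.
|α| = τ/I = 7.310/0.1502 = 48.66 rad/s² (deceleration).
ω² = ω₀² − 2|α|θ with ω = 0 ⇒ θ = ω₀²/(2|α|) = 240.5 rad = 38.28 rev.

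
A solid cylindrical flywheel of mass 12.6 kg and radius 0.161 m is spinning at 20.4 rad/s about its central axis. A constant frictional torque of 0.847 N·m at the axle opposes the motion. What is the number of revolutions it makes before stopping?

≈ 6.38 revolutions

I = ½MR² = (1/2)(12.6)(0.161)² = 0.1633 kg·m².
The net torque has magnitude 0.847 N·m, opposing ω.
|α| = τ/I = 0.8470/0.1633 = 5.187 rad/s² (deceleration).
ω² = ω₀² − 2|α|θ with ω = 0 ⇒ θ = ω₀²/(2|α|) = 40.12 rad = 6.385 rev.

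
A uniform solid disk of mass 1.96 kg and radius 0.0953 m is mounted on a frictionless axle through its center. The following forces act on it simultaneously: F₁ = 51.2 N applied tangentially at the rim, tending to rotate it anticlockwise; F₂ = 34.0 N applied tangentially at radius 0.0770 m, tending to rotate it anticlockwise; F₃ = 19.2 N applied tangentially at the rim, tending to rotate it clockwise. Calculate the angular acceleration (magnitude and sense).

α ≈ 637 rad/s², anticlockwise

I = ½MR² = (1/2)(1.96)(0.0953)² = 0.008900 kg·m².
Taking anticlockwise as positive: τ₁ = +(51.2)(0.0953) = +4.879 N·m; τ₂ = +(34.0)(0.0770) = +2.618 N·m; τ₃ = −(19.2)(0.0953) = −1.830 N·m.
Net torque τ = 5.668 N·m.
α = τ/I = 5.668/0.008900 = 636.8 rad/s².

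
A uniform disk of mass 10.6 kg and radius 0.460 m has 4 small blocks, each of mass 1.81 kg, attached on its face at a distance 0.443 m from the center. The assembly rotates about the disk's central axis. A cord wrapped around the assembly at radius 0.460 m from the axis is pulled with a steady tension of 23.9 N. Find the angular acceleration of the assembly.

I_disk = ½MR² = ½(10.6)(0.460)² = 1.121 kg·m².
I_blocks = 4·m·r² = 4(1.81)(0.443)² = 1.421 kg·m².
Total I = 2.542 kg·m².
τ = F r = (23.9)(0.460) = 10.99 N·m.
α = τ/I = 10.99/2.542 = 4.324 rad/s².

α ≈ 4.32 rad/s²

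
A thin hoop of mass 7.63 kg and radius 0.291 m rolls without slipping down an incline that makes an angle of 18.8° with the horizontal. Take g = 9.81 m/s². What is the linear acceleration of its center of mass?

Translation along the incline: Mg sinθ − f = Ma.
Rotation about the center: fR = Iα with I = MR². No-slip gives a = αR, so f = (I/R²)a = M a.
Substituting: Mg sinθ = (1 + 1.000)Ma, so a = g sinθ/(1 + 1.000) = (9.81) sin 18.8° / 2.000 = 1.581 m/s².

a ≈ 1.58 m/s²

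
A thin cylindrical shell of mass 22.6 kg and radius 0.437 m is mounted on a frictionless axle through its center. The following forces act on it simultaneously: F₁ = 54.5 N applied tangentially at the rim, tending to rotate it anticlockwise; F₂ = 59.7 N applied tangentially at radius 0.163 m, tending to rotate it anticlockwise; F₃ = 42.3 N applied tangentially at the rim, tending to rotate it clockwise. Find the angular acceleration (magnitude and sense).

α ≈ 3.49 rad/s², anticlockwise

I = MR² = (22.6)(0.437)² = 4.316 kg·m².
Taking anticlockwise as positive: τ₁ = +(54.5)(0.437) = +23.82 N·m; τ₂ = +(59.7)(0.163) = +9.731 N·m; τ₃ = −(42.3)(0.437) = −18.49 N·m.
Net torque τ = 15.06 N·m.
α = τ/I = 15.06/4.316 = 3.490 rad/s².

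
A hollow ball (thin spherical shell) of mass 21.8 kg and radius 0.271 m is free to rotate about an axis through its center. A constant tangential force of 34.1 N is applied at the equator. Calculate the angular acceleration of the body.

α ≈ 8.66 rad/s²

I = (2/3)MR² = (2/3)(21.8)(0.271)² = 1.067 kg·m².
τ = F R = (34.1)(0.271) = 9.241 N·m.
Newton's second law for rotation, τ = Iα, gives α = τ/I = 9.241/1.067 = 8.658 rad/s².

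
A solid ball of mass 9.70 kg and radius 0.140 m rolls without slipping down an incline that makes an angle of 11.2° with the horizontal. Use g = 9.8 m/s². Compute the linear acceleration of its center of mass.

Translation along the incline: Mg sinθ − f = Ma.
Rotation about the center: fR = Iα with I = (2/5)MR². No-slip gives a = αR, so f = (I/R²)a = (2/5)M a.
Substituting: Mg sinθ = (1 + 0.4000)Ma, so a = g sinθ/(1 + 0.4000) = (9.8) sin 11.2° / 1.400 = 1.360 m/s².

a ≈ 1.36 m/s²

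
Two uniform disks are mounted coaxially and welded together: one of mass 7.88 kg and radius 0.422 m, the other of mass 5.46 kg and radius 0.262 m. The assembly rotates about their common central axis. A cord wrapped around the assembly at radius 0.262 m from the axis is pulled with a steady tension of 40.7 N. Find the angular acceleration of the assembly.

I = ½M₁R₁² + ½M₂R₂² = ½(7.88)(0.422)² + ½(5.46)(0.262)² = 0.8890 kg·m².
τ = F r = (40.7)(0.262) = 10.66 N·m.
α = τ/I = 10.66/0.8890 = 11.99 rad/s².

α ≈ 12.0 rad/s²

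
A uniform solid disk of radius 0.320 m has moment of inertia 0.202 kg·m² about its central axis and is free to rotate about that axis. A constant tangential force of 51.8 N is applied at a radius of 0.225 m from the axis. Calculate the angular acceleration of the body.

α ≈ 57.7 rad/s²

τ = F·r = (51.8)(0.225) = 11.65 N·m.
Newton's second law for rotation, τ = Iα, gives α = τ/I = 11.65/0.2020 = 57.70 rad/s².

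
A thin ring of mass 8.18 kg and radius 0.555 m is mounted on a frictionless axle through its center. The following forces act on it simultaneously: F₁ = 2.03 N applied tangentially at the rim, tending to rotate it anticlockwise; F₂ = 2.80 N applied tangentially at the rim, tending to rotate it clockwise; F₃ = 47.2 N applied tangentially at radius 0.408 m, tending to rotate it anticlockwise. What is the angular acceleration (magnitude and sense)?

α ≈ 7.47 rad/s², anticlockwise

I = MR² = (8.18)(0.555)² = 2.520 kg·m².
Taking anticlockwise as positive: τ₁ = +(2.03)(0.555) = +1.127 N·m; τ₂ = −(2.80)(0.555) = −1.554 N·m; τ₃ = +(47.2)(0.408) = +19.26 N·m.
Net torque τ = 18.83 N·m.
α = τ/I = 18.83/2.520 = 7.473 rad/s².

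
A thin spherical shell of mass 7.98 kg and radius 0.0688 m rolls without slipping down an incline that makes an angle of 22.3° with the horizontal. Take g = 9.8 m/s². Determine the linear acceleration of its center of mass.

Translation along the incline: Mg sinθ − f = Ma.
Rotation about the center: fR = Iα with I = (2/3)MR². No-slip gives a = αR, so f = (I/R²)a = (2/3)M a.
Substituting: Mg sinθ = (1 + 0.6667)Ma, so a = g sinθ/(1 + 0.6667) = (9.8) sin 22.3° / 1.667 = 2.231 m/s².

a ≈ 2.23 m/s²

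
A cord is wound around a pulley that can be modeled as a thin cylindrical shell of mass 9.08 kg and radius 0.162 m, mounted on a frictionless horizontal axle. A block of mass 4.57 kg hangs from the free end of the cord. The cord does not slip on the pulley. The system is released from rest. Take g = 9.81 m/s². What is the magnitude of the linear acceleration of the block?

I = MR² = (9.08)(0.162)² = 0.2383 kg·m².
Block: mg − T = ma. Pulley: TR = Iα. No-slip: a = αR, so T = (I/R²)a = 9.080·a.
Then mg = (m + 9.080)a, so a = (4.57)(9.81)/(4.57 + 9.080) = 3.284 m/s².

a ≈ 3.28 m/s²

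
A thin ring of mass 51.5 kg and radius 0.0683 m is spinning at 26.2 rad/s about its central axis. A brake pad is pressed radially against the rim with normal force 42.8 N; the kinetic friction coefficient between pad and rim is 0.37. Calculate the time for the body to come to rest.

I = MR² = (51.5)(0.0683)² = 0.2402 kg·m².
Friction force f = μN = (0.37)(42.8) = 15.84 N at the rim; torque magnitude τ = fR = 1.082 N·m, opposing ω.
|α| = τ/I = 1.082/0.2402 = 4.502 rad/s² (deceleration).
0 = ω₀ − |α|t ⇒ t = ω₀/|α| = 26.2/4.502 = 5.819 s.

t ≈ 5.82 s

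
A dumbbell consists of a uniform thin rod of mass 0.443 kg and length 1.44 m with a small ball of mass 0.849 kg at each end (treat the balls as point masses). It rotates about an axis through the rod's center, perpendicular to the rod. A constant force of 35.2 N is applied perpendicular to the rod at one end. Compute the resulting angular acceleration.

I_rod = (1/12)ML² = (1/12)(0.443)(1.44)² = 0.07655 kg·m².
I_balls = 2·m·(L/2)² = 2(0.849)(0.7200)² = 0.8802 kg·m².
Total I = 0.9568 kg·m².
τ = F·(L/2) = (35.2)(0.720) = 25.34 N·m.
α = τ/I = 25.34/0.9568 = 26.49 rad/s².

α ≈ 26.5 rad/s²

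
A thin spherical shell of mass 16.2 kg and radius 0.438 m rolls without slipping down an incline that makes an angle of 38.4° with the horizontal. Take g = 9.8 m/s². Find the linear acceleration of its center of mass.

Translation along the incline: Mg sinθ − f = Ma.
Rotation about the center: fR = Iα with I = (2/3)MR². No-slip gives a = αR, so f = (I/R²)a = (2/3)M a.
Substituting: Mg sinθ = (1 + 0.6667)Ma, so a = g sinθ/(1 + 0.6667) = (9.8) sin 38.4° / 1.667 = 3.652 m/s².

a ≈ 3.65 m/s²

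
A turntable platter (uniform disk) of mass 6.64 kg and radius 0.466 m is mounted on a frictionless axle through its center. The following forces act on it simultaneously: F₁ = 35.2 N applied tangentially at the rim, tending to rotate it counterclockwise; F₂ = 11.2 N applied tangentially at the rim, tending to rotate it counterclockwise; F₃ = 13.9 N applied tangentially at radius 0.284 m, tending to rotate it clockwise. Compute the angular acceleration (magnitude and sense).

I = ½MR² = (1/2)(6.64)(0.466)² = 0.7210 kg·m².
Taking counterclockwise as positive: τ₁ = +(35.2)(0.466) = +16.40 N·m; τ₂ = +(11.2)(0.466) = +5.219 N·m; τ₃ = −(13.9)(0.284) = −3.948 N·m.
Net torque τ = 17.67 N·m.
α = τ/I = 17.67/0.7210 = 24.52 rad/s².

α ≈ 24.5 rad/s², counterclockwise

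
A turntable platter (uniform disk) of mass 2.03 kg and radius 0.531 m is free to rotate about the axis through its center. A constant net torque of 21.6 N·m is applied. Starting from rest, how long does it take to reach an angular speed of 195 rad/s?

t ≈ 2.58 s

I = ½MR² = (1/2)(2.03)(0.531)² = 0.2862 kg·m².
α = τ/I = 21.6/0.2862 = 75.47 rad/s².
ω = αt ⇒ t = ω/α = 195/75.47 = 2.584 s.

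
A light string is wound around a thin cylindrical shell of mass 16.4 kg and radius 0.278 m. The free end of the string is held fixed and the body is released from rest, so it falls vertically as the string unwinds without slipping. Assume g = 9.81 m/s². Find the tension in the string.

T ≈ 80.4 N

Translation: Mg − T = Ma. Rotation about the center: TR = Iα with I = MR².
With a = αR: T = (I/R²)a = M a, so Mg = (1 + 1.000)Ma.
a = g/(1 + 1.000) = 9.81/2.000 = 4.905 m/s².
T = 1.000·M·a = (1.000)(16.4)(4.905) = 80.44 N.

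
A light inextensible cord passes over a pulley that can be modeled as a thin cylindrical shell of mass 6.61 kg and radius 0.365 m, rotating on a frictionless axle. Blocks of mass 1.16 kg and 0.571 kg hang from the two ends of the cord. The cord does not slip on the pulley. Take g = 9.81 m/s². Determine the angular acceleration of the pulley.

α ≈ 1.90 rad/s²

I = MR² = (6.61)(0.365)² = 0.8806 kg·m².
Heavier block: m₁g − T₁ = m₁a. Lighter block: T₂ − m₂g = m₂a.
Pulley: (T₁ − T₂)R = Iα = I(a/R), so T₁ − T₂ = (I/R²)a = 1·M_p a = 6.610·a.
Adding the three: (m₁ − m₂)g = (m₁ + m₂ + 6.610)a, so a = (1.16 − 0.571)(9.81)/(1.16 + 0.571 + 6.610) = 0.6927 m/s².
α = a/R = 0.6927/0.365 = 1.898 rad/s².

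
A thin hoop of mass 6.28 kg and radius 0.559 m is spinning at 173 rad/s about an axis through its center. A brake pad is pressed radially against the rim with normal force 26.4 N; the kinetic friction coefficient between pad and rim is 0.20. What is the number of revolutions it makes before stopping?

≈ 1580 revolutions

I = MR² = (6.28)(0.559)² = 1.962 kg·m².
Friction force f = μN = (0.20)(26.4) = 5.280 N at the rim; torque magnitude τ = fR = 2.952 N·m, opposing ω.
|α| = τ/I = 2.952/1.962 = 1.504 rad/s² (deceleration).
ω² = ω₀² − 2|α|θ with ω = 0 ⇒ θ = ω₀²/(2|α|) = 9949 rad = 1584 rev.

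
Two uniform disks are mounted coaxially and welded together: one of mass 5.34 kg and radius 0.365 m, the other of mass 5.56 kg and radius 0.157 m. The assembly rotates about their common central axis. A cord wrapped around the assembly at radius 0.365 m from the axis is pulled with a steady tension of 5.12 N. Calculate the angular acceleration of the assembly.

I = ½M₁R₁² + ½M₂R₂² = ½(5.34)(0.365)² + ½(5.56)(0.157)² = 0.4242 kg·m².
τ = F r = (5.12)(0.365) = 1.869 N·m.
α = τ/I = 1.869/0.4242 = 4.405 rad/s².

α ≈ 4.41 rad/s²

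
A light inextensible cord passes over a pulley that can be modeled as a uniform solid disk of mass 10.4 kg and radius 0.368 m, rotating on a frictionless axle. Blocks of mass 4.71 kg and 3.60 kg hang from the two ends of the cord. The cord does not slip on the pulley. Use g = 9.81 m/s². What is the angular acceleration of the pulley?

α ≈ 2.19 rad/s²

I = ½MR² = (1/2)(10.4)(0.368)² = 0.7042 kg·m².
Heavier block: m₁g − T₁ = m₁a. Lighter block: T₂ − m₂g = m₂a.
Pulley: (T₁ − T₂)R = Iα = I(a/R), so T₁ − T₂ = (I/R²)a = (1/2)M_p a = 5.200·a.
Adding the three: (m₁ − m₂)g = (m₁ + m₂ + 5.200)a, so a = (4.71 − 3.60)(9.81)/(4.71 + 3.60 + 5.200) = 0.8060 m/s².
α = a/R = 0.8060/0.368 = 2.190 rad/s².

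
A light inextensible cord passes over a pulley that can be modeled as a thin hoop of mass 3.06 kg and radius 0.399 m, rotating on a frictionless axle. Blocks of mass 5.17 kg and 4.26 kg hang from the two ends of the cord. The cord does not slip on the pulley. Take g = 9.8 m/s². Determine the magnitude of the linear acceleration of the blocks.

I = MR² = (3.06)(0.399)² = 0.4872 kg·m².
Heavier block: m₁g − T₁ = m₁a. Lighter block: T₂ − m₂g = m₂a.
Pulley: (T₁ − T₂)R = Iα = I(a/R), so T₁ − T₂ = (I/R²)a = 1·M_p a = 3.060·a.
Adding the three: (m₁ − m₂)g = (m₁ + m₂ + 3.060)a, so a = (5.17 − 4.26)(9.8)/(5.17 + 4.26 + 3.060) = 0.7140 m/s².

a ≈ 0.714 m/s²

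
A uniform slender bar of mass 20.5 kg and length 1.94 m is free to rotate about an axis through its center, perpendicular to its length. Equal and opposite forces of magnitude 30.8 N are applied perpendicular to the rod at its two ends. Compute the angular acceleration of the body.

α ≈ 9.29 rad/s²

I = (1/12)ML² = (1/12)(20.5)(1.94)² = 6.429 kg·m².
The couple gives τ = F·(L/2) + F·(L/2) = F L = (30.8)(1.94) = 59.75 N·m.
Newton's second law for rotation, τ = Iα, gives α = τ/I = 59.75/6.429 = 9.293 rad/s².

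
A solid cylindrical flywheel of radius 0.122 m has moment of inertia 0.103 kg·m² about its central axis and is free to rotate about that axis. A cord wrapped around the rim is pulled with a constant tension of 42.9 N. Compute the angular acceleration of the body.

τ = F R = (42.9)(0.122) = 5.234 N·m.
Newton's second law for rotation, τ = Iα, gives α = τ/I = 5.234/0.1030 = 50.81 rad/s².

α ≈ 50.8 rad/s²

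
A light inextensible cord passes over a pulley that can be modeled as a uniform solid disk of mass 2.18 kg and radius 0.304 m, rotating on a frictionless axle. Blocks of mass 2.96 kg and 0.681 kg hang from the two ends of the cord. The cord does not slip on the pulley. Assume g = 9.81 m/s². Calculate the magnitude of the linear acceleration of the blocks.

I = ½MR² = (1/2)(2.18)(0.304)² = 0.1007 kg·m².
Heavier block: m₁g − T₁ = m₁a. Lighter block: T₂ − m₂g = m₂a.
Pulley: (T₁ − T₂)R = Iα = I(a/R), so T₁ − T₂ = (I/R²)a = (1/2)M_p a = 1.090·a.
Adding the three: (m₁ − m₂)g = (m₁ + m₂ + 1.090)a, so a = (2.96 − 0.681)(9.81)/(2.96 + 0.681 + 1.090) = 4.726 m/s².

a ≈ 4.73 m/s²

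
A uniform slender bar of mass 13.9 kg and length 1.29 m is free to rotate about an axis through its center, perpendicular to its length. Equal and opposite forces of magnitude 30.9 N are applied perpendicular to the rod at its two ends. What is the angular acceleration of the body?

α ≈ 20.7 rad/s²

I = (1/12)ML² = (1/12)(13.9)(1.29)² = 1.928 kg·m².
The couple gives τ = F·(L/2) + F·(L/2) = F L = (30.9)(1.29) = 39.86 N·m.
Newton's second law for rotation, τ = Iα, gives α = τ/I = 39.86/1.928 = 20.68 rad/s².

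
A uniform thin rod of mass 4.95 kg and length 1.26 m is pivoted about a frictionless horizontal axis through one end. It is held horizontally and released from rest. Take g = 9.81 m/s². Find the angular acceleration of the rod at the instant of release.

About the pivot, I = (1/3)ML² = (1/3)(4.95)(1.26)² = 2.620 kg·m².
The weight acts at the center, a distance L/2 = 0.6300 m from the pivot; τ = Mg(L/2) = 30.59 N·m.
α = τ/I = 30.59/2.620 = 11.68 rad/s².

α ≈ 11.7 rad/s²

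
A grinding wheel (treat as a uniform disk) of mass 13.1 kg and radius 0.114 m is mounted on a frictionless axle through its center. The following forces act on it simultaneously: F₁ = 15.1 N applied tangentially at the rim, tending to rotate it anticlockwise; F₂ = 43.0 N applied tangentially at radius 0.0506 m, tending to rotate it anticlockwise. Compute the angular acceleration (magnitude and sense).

α ≈ 45.8 rad/s², anticlockwise

I = ½MR² = (1/2)(13.1)(0.114)² = 0.08512 kg·m².
Taking anticlockwise as positive: τ₁ = +(15.1)(0.114) = +1.721 N·m; τ₂ = +(43.0)(0.0506) = +2.176 N·m.
Net torque τ = 3.897 N·m.
α = τ/I = 3.897/0.08512 = 45.78 rad/s².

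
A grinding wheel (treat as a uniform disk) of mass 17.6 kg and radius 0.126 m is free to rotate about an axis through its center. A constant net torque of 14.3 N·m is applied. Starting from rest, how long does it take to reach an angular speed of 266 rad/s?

I = ½MR² = (1/2)(17.6)(0.126)² = 0.1397 kg·m².
α = τ/I = 14.3/0.1397 = 102.4 rad/s².
ω = αt ⇒ t = ω/α = 266/102.4 = 2.599 s.

t ≈ 2.60 s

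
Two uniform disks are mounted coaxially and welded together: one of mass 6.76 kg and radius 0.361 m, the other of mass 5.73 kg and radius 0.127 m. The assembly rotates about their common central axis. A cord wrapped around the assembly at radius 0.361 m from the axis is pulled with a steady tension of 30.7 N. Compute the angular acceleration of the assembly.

α ≈ 22.8 rad/s²

I = ½M₁R₁² + ½M₂R₂² = ½(6.76)(0.361)² + ½(5.73)(0.127)² = 0.4867 kg·m².
τ = F r = (30.7)(0.361) = 11.08 N·m.
α = τ/I = 11.08/0.4867 = 22.77 rad/s².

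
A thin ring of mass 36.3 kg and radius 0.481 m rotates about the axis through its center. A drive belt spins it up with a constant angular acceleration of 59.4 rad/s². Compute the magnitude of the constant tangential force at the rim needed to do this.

I = MR² = (36.3)(0.481)² = 8.398 kg·m².
The required torque is τ = Iα = (8.398)(59.40) = 498.9 N·m.
A tangential force at the rim gives τ = FR, so F = τ/R = 498.9/0.481 = 1037 N.

F ≈ 1040 N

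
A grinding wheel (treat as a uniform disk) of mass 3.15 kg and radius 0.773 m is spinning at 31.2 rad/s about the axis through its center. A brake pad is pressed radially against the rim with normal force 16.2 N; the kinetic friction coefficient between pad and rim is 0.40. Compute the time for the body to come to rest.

t ≈ 5.86 s

I = ½MR² = (1/2)(3.15)(0.773)² = 0.9411 kg·m².
Friction force f = μN = (0.40)(16.2) = 6.480 N at the rim; torque magnitude τ = fR = 5.009 N·m, opposing ω.
|α| = τ/I = 5.009/0.9411 = 5.322 rad/s² (deceleration).
0 = ω₀ − |α|t ⇒ t = ω₀/|α| = 31.2/5.322 = 5.862 s.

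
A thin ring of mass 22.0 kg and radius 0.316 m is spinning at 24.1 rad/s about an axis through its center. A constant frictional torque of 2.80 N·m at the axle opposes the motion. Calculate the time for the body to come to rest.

I = MR² = (22.0)(0.316)² = 2.197 kg·m².
The net torque has magnitude 2.80 N·m, opposing ω.
|α| = τ/I = 2.800/2.197 = 1.275 rad/s² (deceleration).
0 = ω₀ − |α|t ⇒ t = ω₀/|α| = 24.1/1.275 = 18.91 s.

t ≈ 18.9 s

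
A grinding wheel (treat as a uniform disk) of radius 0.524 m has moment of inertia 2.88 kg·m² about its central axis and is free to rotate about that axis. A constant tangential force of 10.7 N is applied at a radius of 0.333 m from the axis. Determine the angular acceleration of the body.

α ≈ 1.24 rad/s²

τ = F·r = (10.7)(0.333) = 3.563 N·m.
From τ = Iα: α = 3.563/2.880 = 1.237 rad/s².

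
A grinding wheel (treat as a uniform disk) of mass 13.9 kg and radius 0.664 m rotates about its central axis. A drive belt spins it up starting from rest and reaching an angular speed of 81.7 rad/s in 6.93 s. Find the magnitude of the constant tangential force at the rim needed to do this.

I = ½MR² = (1/2)(13.9)(0.664)² = 3.064 kg·m².
α = Δω/Δt = (81.7 − 0)/6.93 = 11.79 rad/s².
The required torque is τ = Iα = (3.064)(11.79) = 36.13 N·m.
A tangential force at the rim gives τ = FR, so F = τ/R = 36.13/0.664 = 54.41 N.

F ≈ 54.4 N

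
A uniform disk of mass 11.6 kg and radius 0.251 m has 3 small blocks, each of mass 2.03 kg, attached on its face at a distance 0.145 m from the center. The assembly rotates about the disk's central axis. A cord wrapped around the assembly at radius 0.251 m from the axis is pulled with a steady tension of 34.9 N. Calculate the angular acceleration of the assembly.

α ≈ 17.8 rad/s²

I_disk = ½MR² = ½(11.6)(0.251)² = 0.3654 kg·m².
I_blocks = 3·m·r² = 3(2.03)(0.145)² = 0.1280 kg·m².
Total I = 0.4934 kg·m².
τ = F r = (34.9)(0.251) = 8.760 N·m.
α = τ/I = 8.760/0.4934 = 17.75 rad/s².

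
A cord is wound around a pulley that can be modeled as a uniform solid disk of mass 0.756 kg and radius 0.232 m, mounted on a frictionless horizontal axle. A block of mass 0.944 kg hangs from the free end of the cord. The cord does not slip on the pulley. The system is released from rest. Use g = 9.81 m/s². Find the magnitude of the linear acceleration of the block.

a ≈ 7.01 m/s²

I = ½MR² = (1/2)(0.756)(0.232)² = 0.02035 kg·m².
Block: mg − T = ma. Pulley: TR = Iα. No-slip: a = αR, so T = (I/R²)a = 0.3780·a.
Then mg = (m + 0.3780)a, so a = (0.944)(9.81)/(0.944 + 0.3780) = 7.005 m/s².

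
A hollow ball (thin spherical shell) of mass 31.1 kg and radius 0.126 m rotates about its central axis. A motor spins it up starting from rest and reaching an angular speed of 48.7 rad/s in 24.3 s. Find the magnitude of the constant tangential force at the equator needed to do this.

I = (2/3)MR² = (2/3)(31.1)(0.126)² = 0.3292 kg·m².
α = Δω/Δt = (48.7 − 0)/24.3 = 2.004 rad/s².
The required torque is τ = Iα = (0.3292)(2.004) = 0.6597 N·m.
A tangential force at the equator gives τ = FR, so F = τ/R = 0.6597/0.126 = 5.236 N.

F ≈ 5.24 N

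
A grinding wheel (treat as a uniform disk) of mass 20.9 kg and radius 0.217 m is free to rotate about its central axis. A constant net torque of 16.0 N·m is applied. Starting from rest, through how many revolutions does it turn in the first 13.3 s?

≈ 458 revolutions

I = ½MR² = (1/2)(20.9)(0.217)² = 0.4921 kg·m².
α = τ/I = 16.0/0.4921 = 32.52 rad/s².
θ = ½αt² = ½(32.52)(13.3)² = 2876 rad.
Revolutions = θ/(2π) = 457.7.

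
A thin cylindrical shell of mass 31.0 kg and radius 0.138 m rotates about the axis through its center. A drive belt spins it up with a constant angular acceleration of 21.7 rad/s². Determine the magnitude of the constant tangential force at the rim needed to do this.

I = MR² = (31.0)(0.138)² = 0.5904 kg·m².
The required torque is τ = Iα = (0.5904)(21.70) = 12.81 N·m.
A tangential force at the rim gives τ = FR, so F = τ/R = 12.81/0.138 = 92.83 N.

F ≈ 92.8 N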